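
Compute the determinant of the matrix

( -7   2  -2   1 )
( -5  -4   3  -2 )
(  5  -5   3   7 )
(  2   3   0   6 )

Expand along row 4 (it has 1 zero):
  − (2) · M_41   where M_41 = det([2 -2 1; -4 3 -2; -5 3 7]) = -19
  + (3) · M_42   where M_42 = det([-7 -2 1; -5 3 -2; 5 3 7]) = -269
  + (6) · M_44   where M_44 = det([-7 2 -2; -5 -4 3; 5 -5 3]) = -51
det = (-1)·(2)·(-19) + (+1)·(3)·(-269) + (+1)·(6)·(-51) = -1075

The determinant is -1075.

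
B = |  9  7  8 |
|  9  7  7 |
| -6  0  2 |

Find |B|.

Expand along column 2:
  − 7 · |9 7; -6 2| = −7·(18 − (-42)) = -420
  + 7 · |9 8; -6 2| = 7·(18 − (-48)) = 462
Sum: (-420) + (462) = 42

42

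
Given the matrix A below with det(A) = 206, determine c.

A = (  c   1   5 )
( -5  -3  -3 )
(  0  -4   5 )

-3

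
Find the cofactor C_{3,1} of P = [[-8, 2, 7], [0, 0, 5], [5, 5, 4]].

10

Delete row 3 and column 1; the remaining 2×2 submatrix is [2 7; 0 5].
Its determinant is 2·5 − 7·0 = 10.
The cofactor carries sign (−1)^(3+1) = +1, so C_{3,1} = +(10) = 10.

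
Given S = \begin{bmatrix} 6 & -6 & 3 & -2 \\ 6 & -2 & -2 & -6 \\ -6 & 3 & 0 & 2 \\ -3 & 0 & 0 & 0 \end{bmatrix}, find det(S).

-90

Expand along row 4 (it has 3 zeros):
  − (-3) · M_41   where M_41 = det([-6 3 -2; -2 -2 -6; 3 0 2]) = -30
det = (-1)·(-3)·(-30) = -90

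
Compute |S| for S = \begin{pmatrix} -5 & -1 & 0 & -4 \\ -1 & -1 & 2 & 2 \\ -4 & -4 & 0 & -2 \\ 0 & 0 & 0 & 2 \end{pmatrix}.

det(S) = -64

Expand along row 4 (it has 3 zeros):
  + (2) · M_44   where M_44 = det([-5 -1 0; -1 -1 2; -4 -4 0]) = -32
det = (+1)·(2)·(-32) = -64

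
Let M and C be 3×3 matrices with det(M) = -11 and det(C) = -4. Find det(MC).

det(MC) = det(M)·det(C) = (-11)·(-4) = 44

det(MC) = 44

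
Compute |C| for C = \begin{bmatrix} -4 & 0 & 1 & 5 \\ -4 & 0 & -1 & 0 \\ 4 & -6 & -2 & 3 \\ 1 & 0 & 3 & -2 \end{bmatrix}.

det(C) = -426

Expand along column 2 (it has 3 zeros):
  − (-6) · M_32   where M_32 = det([-4 1 5; -4 -1 0; 1 3 -2]) = -71
det = (-1)·(-6)·(-71) = -426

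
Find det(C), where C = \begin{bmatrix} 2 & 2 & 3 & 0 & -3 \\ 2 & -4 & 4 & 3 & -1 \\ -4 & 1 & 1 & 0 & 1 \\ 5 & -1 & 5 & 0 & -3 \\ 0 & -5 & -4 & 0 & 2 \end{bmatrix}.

-396

Expand along column 4 (it has 4 zeros):
  + (3) · M_24   where M_24 = det([2 2 3 -3; -4 1 1 1; 5 -1 5 -3; 0 -5 -4 2]) = -132
det = (+1)·(3)·(-132) = -396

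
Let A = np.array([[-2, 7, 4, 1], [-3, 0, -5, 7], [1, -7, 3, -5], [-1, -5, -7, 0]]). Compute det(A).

Expand along row 2 (it has 1 zero):
  − (-3) · M_21   where M_21 = det([7 4 1; -7 3 -5; -5 -7 0]) = -81
  − (-5) · M_23   where M_23 = det([-2 7 1; 1 -7 -5; -1 -5 0]) = 73
  + (7) · M_24   where M_24 = det([-2 7 4; 1 -7 3; -1 -5 -7]) = -148
det = (-1)·(-3)·(-81) + (-1)·(-5)·(73) + (+1)·(7)·(-148) = -914

-914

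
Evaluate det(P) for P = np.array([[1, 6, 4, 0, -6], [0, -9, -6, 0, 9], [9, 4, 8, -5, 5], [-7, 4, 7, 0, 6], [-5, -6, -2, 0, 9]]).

315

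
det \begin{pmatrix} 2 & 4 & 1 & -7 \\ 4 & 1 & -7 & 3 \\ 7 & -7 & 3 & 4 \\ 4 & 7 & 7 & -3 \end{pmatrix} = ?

Expand along row 1:
  + (2) · M_11   where M_11 = det([1 -7 3; -7 3 4; 7 7 -3]) = -296
  − (4) · M_12   where M_12 = det([4 -7 3; 7 3 4; 4 7 -3]) = -296
  + (1) · M_13   where M_13 = det([4 1 3; 7 -7 4; 4 7 -3]) = 240
  − (-7) · M_14   where M_14 = det([4 1 -7; 7 -7 3; 4 7 7]) = -856
det = (+1)·(2)·(-296) + (-1)·(4)·(-296) + (+1)·(1)·(240) + (-1)·(-7)·(-856) = -5160

-5160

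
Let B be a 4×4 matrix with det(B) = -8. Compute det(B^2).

64

det(B^2) = (det B)^2 = (-8)^2 = 64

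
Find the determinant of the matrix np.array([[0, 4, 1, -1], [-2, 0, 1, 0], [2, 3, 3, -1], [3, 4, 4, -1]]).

The determinant is 9.

Expand along row 2 (it has 2 zeros):
  − (-2) · M_21   where M_21 = det([4 1 -1; 3 3 -1; 4 4 -1]) = 3
  − (1) · M_23   where M_23 = det([0 4 -1; 2 3 -1; 3 4 -1]) = -3
det = (-1)·(-2)·(3) + (-1)·(1)·(-3) = 9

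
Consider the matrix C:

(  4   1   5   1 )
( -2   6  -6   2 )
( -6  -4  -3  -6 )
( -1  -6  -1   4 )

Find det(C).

268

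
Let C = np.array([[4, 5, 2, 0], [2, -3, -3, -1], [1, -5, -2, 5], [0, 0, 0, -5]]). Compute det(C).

Expand along row 4 (it has 3 zeros):
  + (-5) · M_44   where M_44 = det([4 5 2; 2 -3 -3; 1 -5 -2]) = -45
det = (+1)·(-5)·(-45) = 225

225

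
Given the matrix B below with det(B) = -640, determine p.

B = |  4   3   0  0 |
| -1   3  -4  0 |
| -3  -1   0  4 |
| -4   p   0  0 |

p = 7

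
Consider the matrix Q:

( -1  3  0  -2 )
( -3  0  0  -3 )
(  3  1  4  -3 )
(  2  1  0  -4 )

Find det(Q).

det(Q) = -204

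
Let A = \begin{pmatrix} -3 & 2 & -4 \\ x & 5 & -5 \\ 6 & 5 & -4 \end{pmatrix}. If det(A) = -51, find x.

8

Expanding along the column containing x, det(A) is linear in x: det(A) = (-12)·x + (45).
Set (-12)·x + (45) = -51  ⇒  (-12)·x = -96  ⇒  x = 8.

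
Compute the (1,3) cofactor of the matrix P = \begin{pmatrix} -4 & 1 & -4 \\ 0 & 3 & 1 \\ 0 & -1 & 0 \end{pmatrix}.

0

Delete row 1 and column 3; the remaining 2×2 submatrix is [0 3; 0 -1].
Its determinant is 0·(-1) − 3·0 = 0.
The cofactor carries sign (−1)^(1+3) = +1, so C_{1,3} = +(0) = 0.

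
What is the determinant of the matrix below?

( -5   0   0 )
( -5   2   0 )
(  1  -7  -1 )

The matrix is lower triangular, so the determinant is the product of the diagonal entries:
det = (-5) · (2) · (-1) = 10

The determinant is 10.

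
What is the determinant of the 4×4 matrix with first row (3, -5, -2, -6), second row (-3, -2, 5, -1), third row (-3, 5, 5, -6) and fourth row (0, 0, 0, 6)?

-378

Expand along row 4 (it has 3 zeros):
  + (6) · M_44   where M_44 = det([3 -5 -2; -3 -2 5; -3 5 5]) = -63
det = (+1)·(6)·(-63) = -378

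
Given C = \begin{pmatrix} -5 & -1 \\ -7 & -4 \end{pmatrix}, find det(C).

det(C) = (-5)·(-4) − (-1)·(-7) = 20 − 7 = 13

13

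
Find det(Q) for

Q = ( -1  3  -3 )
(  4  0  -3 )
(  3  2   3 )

Expand along column 2:
  − 3 · |4 -3; 3 3| = −3·(12 − (-9)) = -63
  − 2 · |-1 -3; 4 -3| = −2·(3 − (-12)) = -30
Sum: (-63) + (-30) = -93

|Q| = -93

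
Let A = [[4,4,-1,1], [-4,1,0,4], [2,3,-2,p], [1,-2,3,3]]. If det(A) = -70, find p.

Expanding along the row containing p, det(A) is linear in p: det(A) = (-53)·p + (-70).
Set (-53)·p + (-70) = -70  ⇒  (-53)·p = 0  ⇒  p = 0.

0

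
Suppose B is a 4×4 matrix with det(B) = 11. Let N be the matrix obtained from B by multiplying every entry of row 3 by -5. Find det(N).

Scaling one row by -5 multiplies the determinant by -5.
det(N) = (-5)·(11) = -55

-55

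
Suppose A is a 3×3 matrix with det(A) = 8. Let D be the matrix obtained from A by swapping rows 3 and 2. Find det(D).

Swapping two rows multiplies the determinant by −1.
det(D) = (-1)·(8) = -8

The determinant is -8.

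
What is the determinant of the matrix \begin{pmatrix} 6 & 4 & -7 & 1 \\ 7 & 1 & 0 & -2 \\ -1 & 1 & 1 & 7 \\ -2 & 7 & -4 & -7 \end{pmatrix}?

2622

Expand along row 2 (it has 1 zero):
  − (7) · M_21   where M_21 = det([4 -7 1; 1 1 7; 7 -4 -7]) = -319
  + (1) · M_22   where M_22 = det([6 -7 1; -1 1 7; -2 -4 -7]) = 279
  + (-2) · M_24   where M_24 = det([6 4 -7; -1 1 1; -2 7 -4]) = -55
det = (-1)·(7)·(-319) + (+1)·(1)·(279) + (+1)·(-2)·(-55) = 2622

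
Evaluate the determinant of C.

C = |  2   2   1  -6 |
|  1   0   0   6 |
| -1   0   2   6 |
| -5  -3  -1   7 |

|C| = -28

Expand along row 2 (it has 2 zeros):
  − (1) · M_21   where M_21 = det([2 1 -6; 0 2 6; -3 -1 7]) = -14
  + (6) · M_24   where M_24 = det([2 2 1; -1 0 2; -5 -3 -1]) = -7
det = (-1)·(1)·(-14) + (+1)·(6)·(-7) = -28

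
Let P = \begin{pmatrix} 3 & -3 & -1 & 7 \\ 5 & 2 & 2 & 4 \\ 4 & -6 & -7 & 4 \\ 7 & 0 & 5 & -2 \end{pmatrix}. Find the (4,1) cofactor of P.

Delete row 4 and column 1; the remaining 3×3 submatrix is [-3 -1 7; 2 2 4; -6 -7 4].
Its determinant is -90.
The cofactor carries sign (−1)^(4+1) = −1, so C_{4,1} = −(-90) = 90.

90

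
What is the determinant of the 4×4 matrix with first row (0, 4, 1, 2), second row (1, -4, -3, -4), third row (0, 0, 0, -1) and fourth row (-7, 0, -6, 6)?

Expand along row 3 (it has 3 zeros):
  − (-1) · M_34   where M_34 = det([0 4 1; 1 -4 -3; -7 0 -6]) = 80
det = (-1)·(-1)·(80) = 80

80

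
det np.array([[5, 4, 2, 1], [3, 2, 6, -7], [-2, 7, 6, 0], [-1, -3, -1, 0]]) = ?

The determinant is -438.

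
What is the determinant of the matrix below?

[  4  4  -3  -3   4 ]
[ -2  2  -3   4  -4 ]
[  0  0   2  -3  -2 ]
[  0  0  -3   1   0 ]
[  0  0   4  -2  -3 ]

The matrix is block upper-triangular with a 2×2 block and a 3×3 block on the diagonal, so its determinant equals the product of the determinants of the diagonal blocks.
det of the 2×2 block = 16
det of the 3×3 block = 17
det = (16)·(17) = 272

272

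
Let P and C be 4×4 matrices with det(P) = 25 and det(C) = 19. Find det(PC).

The determinant is 475.

det(PC) = det(P)·det(C) = (25)·(19) = 475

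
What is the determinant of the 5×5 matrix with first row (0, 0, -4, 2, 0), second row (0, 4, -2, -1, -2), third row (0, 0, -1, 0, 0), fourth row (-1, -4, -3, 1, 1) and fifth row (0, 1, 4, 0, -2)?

12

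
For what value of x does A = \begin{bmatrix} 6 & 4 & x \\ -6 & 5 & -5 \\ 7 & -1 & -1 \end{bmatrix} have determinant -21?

Expanding along the column containing x, det(A) is linear in x: det(A) = (-29)·x + (-224).
Set (-29)·x + (-224) = -21  ⇒  (-29)·x = 203  ⇒  x = -7.

x = -7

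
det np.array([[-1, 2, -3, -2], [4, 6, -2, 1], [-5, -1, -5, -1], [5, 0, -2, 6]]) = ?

-329

Expand along row 4 (it has 1 zero):
  − (5) · M_41   where M_41 = det([2 -3 -2; 6 -2 1; -1 -5 -1]) = 63
  − (-2) · M_43   where M_43 = det([-1 2 -2; 4 6 1; -5 -1 -1]) = -49
  + (6) · M_44   where M_44 = det([-1 2 -3; 4 6 -2; -5 -1 -5]) = 14
det = (-1)·(5)·(63) + (-1)·(-2)·(-49) + (+1)·(6)·(14) = -329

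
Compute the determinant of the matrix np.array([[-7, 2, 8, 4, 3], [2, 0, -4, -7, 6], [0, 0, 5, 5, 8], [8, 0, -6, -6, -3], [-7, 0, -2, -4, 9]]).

-2594

Expand along column 2 (it has 4 zeros):
  − (2) · M_12   where M_12 = det([2 -4 -7 6; 0 5 5 8; 8 -6 -6 -3; -7 -2 -4 9]) = 1297
det = (-1)·(2)·(1297) = -2594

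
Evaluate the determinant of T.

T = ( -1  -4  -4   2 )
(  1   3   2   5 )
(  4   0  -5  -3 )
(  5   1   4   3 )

Expand along row 3 (it has 1 zero):
  + (4) · M_31   where M_31 = det([-4 -4 2; 3 2 5; 1 4 3]) = 92
  + (-5) · M_33   where M_33 = det([-1 -4 2; 1 3 5; 5 1 3]) = -120
  − (-3) · M_34   where M_34 = det([-1 -4 -4; 1 3 2; 5 1 4]) = 22
det = (+1)·(4)·(92) + (+1)·(-5)·(-120) + (-1)·(-3)·(22) = 1034

The determinant is 1034.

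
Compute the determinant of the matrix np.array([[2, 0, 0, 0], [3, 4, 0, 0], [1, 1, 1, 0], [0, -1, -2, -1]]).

The matrix is lower triangular, so the determinant is the product of the diagonal entries:
det = (2) · (4) · (1) · (-1) = -8

The determinant is -8.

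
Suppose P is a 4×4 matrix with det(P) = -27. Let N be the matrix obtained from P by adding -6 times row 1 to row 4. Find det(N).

det(N) = -27

Adding a multiple of one row to another leaves the determinant unchanged.
det(N) = (1)·(-27) = -27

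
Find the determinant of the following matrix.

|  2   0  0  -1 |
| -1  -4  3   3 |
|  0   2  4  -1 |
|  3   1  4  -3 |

48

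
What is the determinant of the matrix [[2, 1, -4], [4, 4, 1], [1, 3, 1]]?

-33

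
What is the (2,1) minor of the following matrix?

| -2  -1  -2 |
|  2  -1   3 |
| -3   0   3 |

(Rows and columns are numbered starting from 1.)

Delete row 2 and column 1; the remaining 2×2 submatrix is [-1 -2; 0 3].
Its determinant is (-1)·3 − (-2)·0 = -3.

The minor is -3.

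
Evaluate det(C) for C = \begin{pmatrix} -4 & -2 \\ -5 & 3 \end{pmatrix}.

det(C) = (-4)·3 − (-2)·(-5) = -12 − 10 = -22

-22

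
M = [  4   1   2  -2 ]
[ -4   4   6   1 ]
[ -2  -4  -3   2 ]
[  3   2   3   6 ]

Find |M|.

The determinant is 561.

Expand along row 1:
  + (4) · M_11   where M_11 = det([4 6 1; -4 -3 2; 2 3 6]) = 66
  − (1) · M_12   where M_12 = det([-4 6 1; -2 -3 2; 3 3 6]) = 207
  + (2) · M_13   where M_13 = det([-4 4 1; -2 -4 2; 3 2 6]) = 192
  − (-2) · M_14   where M_14 = det([-4 4 6; -2 -4 -3; 3 2 3]) = 60
det = (+1)·(4)·(66) + (-1)·(1)·(207) + (+1)·(2)·(192) + (-1)·(-2)·(60) = 561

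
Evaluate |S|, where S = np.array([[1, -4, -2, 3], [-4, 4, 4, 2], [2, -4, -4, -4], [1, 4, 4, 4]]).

Expand along row 1:
  + (1) · M_11   where M_11 = det([4 4 2; -4 -4 -4; 4 4 4]) = 0
  − (-4) · M_12   where M_12 = det([-4 4 2; 2 -4 -4; 1 4 4]) = -24
  + (-2) · M_13   where M_13 = det([-4 4 2; 2 -4 -4; 1 4 4]) = -24
  − (3) · M_14   where M_14 = det([-4 4 4; 2 -4 -4; 1 4 4]) = 0
det = (+1)·(1)·(0) + (-1)·(-4)·(-24) + (+1)·(-2)·(-24) + (-1)·(3)·(0) = -48

|S| = -48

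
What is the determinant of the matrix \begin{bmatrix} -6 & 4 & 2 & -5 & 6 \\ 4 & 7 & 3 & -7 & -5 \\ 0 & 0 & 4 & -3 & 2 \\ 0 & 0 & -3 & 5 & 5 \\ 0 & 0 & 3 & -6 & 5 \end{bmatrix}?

The determinant is -7888.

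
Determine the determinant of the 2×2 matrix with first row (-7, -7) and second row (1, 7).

The determinant is -42.

det = (-7)·7 − (-7)·1 = -49 − (-7) = -42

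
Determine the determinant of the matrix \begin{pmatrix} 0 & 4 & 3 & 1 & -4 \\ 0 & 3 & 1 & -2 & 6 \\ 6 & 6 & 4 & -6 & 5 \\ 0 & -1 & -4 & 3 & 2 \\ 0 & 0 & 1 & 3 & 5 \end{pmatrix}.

The determinant is -4344.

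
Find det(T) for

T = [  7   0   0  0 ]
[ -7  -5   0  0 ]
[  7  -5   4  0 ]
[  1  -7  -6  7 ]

T is lower triangular, so det(T) is the product of the diagonal entries:
det = (7) · (-5) · (4) · (7) = -980

-980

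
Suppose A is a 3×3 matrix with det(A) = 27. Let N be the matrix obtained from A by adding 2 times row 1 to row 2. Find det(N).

Adding a multiple of one row to another leaves the determinant unchanged.
det(N) = (1)·(27) = 27

27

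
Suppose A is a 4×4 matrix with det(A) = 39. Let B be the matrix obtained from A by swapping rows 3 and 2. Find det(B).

-39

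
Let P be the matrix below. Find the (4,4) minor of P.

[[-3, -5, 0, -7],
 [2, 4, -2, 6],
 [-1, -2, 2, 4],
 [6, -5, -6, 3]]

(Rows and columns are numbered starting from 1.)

Delete row 4 and column 4; the remaining 3×3 submatrix is [-3 -5 0; 2 4 -2; -1 -2 2].
Its determinant is -2.

The minor is -2.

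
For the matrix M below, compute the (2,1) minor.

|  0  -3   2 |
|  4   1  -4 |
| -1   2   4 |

-16

Delete row 2 and column 1; the remaining 2×2 submatrix is [-3 2; 2 4].
Its determinant is (-3)·4 − 2·2 = -16.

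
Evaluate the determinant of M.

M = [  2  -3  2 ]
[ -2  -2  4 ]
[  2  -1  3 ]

-34

Expand along column 1:
  + 2 · |-2 4; -1 3| = 2·(-6 − (-4)) = -4
  − (-2) · |-3 2; -1 3| = −(-2)·(-9 − (-2)) = -14
  + 2 · |-3 2; -2 4| = 2·(-12 − (-4)) = -16
Sum: (-4) + (-14) + (-16) = -34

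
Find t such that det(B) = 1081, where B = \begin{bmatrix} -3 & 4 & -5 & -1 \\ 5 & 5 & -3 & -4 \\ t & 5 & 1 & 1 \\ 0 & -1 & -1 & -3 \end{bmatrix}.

t = -9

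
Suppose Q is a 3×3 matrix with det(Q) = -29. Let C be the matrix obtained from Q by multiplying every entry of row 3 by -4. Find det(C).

Scaling one row by -4 multiplies the determinant by -4.
det(C) = (-4)·(-29) = 116

116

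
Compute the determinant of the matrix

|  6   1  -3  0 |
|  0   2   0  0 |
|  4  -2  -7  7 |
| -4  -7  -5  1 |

Expand along row 2 (it has 3 zeros):
  + (2) · M_22   where M_22 = det([6 -3 0; 4 -7 7; -4 -5 1]) = 264
det = (+1)·(2)·(264) = 528

528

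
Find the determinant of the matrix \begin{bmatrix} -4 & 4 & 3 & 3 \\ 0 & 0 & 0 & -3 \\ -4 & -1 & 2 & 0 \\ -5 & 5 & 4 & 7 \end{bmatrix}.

The determinant is -15.

Expand along row 2 (it has 3 zeros):
  + (-3) · M_24   where M_24 = det([-4 4 3; -4 -1 2; -5 5 4]) = 5
det = (+1)·(-3)·(5) = -15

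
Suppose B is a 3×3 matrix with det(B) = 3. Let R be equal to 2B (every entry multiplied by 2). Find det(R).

24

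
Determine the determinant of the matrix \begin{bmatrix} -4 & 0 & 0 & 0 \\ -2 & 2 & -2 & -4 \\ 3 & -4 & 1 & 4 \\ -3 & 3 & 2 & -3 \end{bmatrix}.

Expand along row 1 (it has 3 zeros):
  + (-4) · M_11   where M_11 = det([2 -2 -4; -4 1 4; 3 2 -3]) = 22
det = (+1)·(-4)·(22) = -88

The determinant is -88.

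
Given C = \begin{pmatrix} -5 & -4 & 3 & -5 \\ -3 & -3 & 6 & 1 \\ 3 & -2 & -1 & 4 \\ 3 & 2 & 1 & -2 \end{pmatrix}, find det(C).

Expand along row 1:
  + (-5) · M_11   where M_11 = det([-3 6 1; -2 -1 4; 2 1 -2]) = 30
  − (-4) · M_12   where M_12 = det([-3 6 1; 3 -1 4; 3 1 -2]) = 120
  + (3) · M_13   where M_13 = det([-3 -3 1; 3 -2 4; 3 2 -2]) = -30
  − (-5) · M_14   where M_14 = det([-3 -3 6; 3 -2 -1; 3 2 1]) = 90
det = (+1)·(-5)·(30) + (-1)·(-4)·(120) + (+1)·(3)·(-30) + (-1)·(-5)·(90) = 690

690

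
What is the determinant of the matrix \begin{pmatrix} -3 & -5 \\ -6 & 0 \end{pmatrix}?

The determinant is -30.

det = (-3)·0 − (-5)·(-6) = 0 − 30 = -30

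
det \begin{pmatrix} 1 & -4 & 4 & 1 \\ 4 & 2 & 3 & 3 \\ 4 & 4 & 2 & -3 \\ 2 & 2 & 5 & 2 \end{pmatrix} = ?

452

Expand along row 1:
  + (1) · M_11   where M_11 = det([2 3 3; 4 2 -3; 2 5 2]) = 44
  − (-4) · M_12   where M_12 = det([4 3 3; 4 2 -3; 2 5 2]) = 82
  + (4) · M_13   where M_13 = det([4 2 3; 4 4 -3; 2 2 2]) = 28
  − (1) · M_14   where M_14 = det([4 2 3; 4 4 2; 2 2 5]) = 32
det = (+1)·(1)·(44) + (-1)·(-4)·(82) + (+1)·(4)·(28) + (-1)·(1)·(32) = 452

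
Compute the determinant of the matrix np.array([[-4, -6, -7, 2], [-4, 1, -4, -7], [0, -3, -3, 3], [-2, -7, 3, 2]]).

Expand along row 3 (it has 1 zero):
  − (-3) · M_32   where M_32 = det([-4 -7 2; -4 -4 -7; -2 3 2]) = -246
  + (-3) · M_33   where M_33 = det([-4 -6 2; -4 1 -7; -2 -7 2]) = 116
  − (3) · M_34   where M_34 = det([-4 -6 -7; -4 1 -4; -2 -7 3]) = -230
det = (-1)·(-3)·(-246) + (+1)·(-3)·(116) + (-1)·(3)·(-230) = -396

-396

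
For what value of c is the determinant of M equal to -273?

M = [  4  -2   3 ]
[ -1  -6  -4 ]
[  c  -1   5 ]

Expanding along the row containing c, det(M) is linear in c: det(M) = (26)·c + (-143).
Set (26)·c + (-143) = -273  ⇒  (26)·c = -130  ⇒  c = -5.

c = -5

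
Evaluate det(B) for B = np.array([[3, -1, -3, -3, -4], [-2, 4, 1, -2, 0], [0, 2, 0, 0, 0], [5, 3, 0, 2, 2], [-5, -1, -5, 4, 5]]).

Expand along row 3 (it has 4 zeros):
  − (2) · M_32   where M_32 = det([3 -3 -3 -4; -2 1 -2 0; 5 0 2 2; -5 -5 4 5]) = 429
det = (-1)·(2)·(429) = -858

The determinant is -858.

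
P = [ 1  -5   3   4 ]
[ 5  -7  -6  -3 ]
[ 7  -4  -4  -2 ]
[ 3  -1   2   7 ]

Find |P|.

976

Expand along row 1:
  + (1) · M_11   where M_11 = det([-7 -6 -3; -4 -4 -2; -1 2 7]) = 24
  − (-5) · M_12   where M_12 = det([5 -6 -3; 7 -4 -2; 3 2 7]) = 132
  + (3) · M_13   where M_13 = det([5 -7 -3; 7 -4 -2; 3 -1 7]) = 220
  − (4) · M_14   where M_14 = det([5 -7 -6; 7 -4 -4; 3 -1 2]) = 92
det = (+1)·(1)·(24) + (-1)·(-5)·(132) + (+1)·(3)·(220) + (-1)·(4)·(92) = 976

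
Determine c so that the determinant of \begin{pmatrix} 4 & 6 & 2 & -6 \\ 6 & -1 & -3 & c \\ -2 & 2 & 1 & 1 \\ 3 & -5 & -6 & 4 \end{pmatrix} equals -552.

c = 5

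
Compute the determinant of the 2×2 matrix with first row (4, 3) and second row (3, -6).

-33

det = 4·(-6) − 3·3 = -24 − 9 = -33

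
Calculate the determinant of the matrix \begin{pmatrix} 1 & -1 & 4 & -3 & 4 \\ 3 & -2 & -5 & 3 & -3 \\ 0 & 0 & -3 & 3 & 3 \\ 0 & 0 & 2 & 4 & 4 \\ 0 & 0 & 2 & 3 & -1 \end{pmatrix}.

The determinant is 72.

The matrix is block upper-triangular with a 2×2 block and a 3×3 block on the diagonal, so its determinant equals the product of the determinants of the diagonal blocks.
det of the 2×2 block = 1
det of the 3×3 block = 72
det = (1)·(72) = 72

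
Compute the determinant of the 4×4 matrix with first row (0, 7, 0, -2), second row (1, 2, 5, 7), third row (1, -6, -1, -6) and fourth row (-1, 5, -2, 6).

The determinant is 309.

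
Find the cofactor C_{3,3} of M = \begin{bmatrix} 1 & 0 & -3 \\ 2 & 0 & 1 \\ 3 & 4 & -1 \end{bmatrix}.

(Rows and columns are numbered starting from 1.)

0

Delete row 3 and column 3; the remaining 2×2 submatrix is [1 0; 2 0].
Its determinant is 1·0 − 0·2 = 0.
The cofactor carries sign (−1)^(3+3) = +1, so C_{3,3} = +(0) = 0.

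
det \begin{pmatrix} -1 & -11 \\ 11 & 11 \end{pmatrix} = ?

110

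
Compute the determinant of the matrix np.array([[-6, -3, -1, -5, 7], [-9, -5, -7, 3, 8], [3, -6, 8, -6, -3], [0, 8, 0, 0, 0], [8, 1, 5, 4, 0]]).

Expand along row 4 (it has 4 zeros):
  + (8) · M_42   where M_42 = det([-6 -1 -5 7; -9 -7 3 8; 3 8 -6 -3; 8 5 4 0]) = 1888
det = (+1)·(8)·(1888) = 15104

15104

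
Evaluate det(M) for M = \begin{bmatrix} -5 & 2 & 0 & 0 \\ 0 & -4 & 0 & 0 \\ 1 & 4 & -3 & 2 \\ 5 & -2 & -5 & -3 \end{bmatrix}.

|M| = 380

M is block lower-triangular with a 2×2 block and a 2×2 block on the diagonal, so its determinant equals the product of the determinants of the diagonal blocks.
det of the 2×2 block = 20
det of the 2×2 block = 19
det = (20)·(19) = 380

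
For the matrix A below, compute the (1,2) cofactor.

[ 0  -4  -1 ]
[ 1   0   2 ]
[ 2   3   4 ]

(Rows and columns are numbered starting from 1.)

0

Delete row 1 and column 2; the remaining 2×2 submatrix is [1 2; 2 4].
Its determinant is 1·4 − 2·2 = 0.
The cofactor carries sign (−1)^(1+2) = −1, so C_{1,2} = −(0) = 0.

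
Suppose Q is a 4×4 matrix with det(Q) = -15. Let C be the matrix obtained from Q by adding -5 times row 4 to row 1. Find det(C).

-15

Adding a multiple of one row to another leaves the determinant unchanged.
det(C) = (1)·(-15) = -15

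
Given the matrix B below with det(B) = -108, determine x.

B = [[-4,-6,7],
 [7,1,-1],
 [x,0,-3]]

Expanding along the column containing x, det(B) is linear in x: det(B) = (-1)·x + (-114).
Set (-1)·x + (-114) = -108  ⇒  (-1)·x = 6  ⇒  x = -6.

x = -6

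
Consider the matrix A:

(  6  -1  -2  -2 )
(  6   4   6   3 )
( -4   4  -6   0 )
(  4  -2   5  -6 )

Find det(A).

|A| = 2452

Expand along row 3 (it has 1 zero):
  + (-4) · M_31   where M_31 = det([-1 -2 -2; 4 6 3; -2 5 -6]) = -49
  − (4) · M_32   where M_32 = det([6 -2 -2; 6 6 3; 4 5 -6]) = -414
  + (-6) · M_33   where M_33 = det([6 -1 -2; 6 4 3; 4 -2 -6]) = -100
det = (+1)·(-4)·(-49) + (-1)·(4)·(-414) + (+1)·(-6)·(-100) = 2452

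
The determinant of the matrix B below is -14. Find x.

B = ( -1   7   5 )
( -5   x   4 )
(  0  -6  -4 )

Expanding along the row containing x, det(B) is linear in x: det(B) = (4)·x + (-14).
Set (4)·x + (-14) = -14  ⇒  (4)·x = 0  ⇒  x = 0.

x = 0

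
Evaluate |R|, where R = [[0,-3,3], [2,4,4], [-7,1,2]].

|R| = 186

Expand along column 1:
  − 2 · |-3 3; 1 2| = −2·(-6 − 3) = 18
  + (-7) · |-3 3; 4 4| = (-7)·(-12 − 12) = 168
Sum: (18) + (168) = 186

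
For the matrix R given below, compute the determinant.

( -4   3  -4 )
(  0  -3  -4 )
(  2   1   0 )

-64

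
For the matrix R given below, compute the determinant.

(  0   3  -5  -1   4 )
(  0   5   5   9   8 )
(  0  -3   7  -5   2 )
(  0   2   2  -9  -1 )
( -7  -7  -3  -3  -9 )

det(R) = -29400

Expand along column 1 (it has 4 zeros):
  + (-7) · M_51   where M_51 = det([3 -5 -1 4; 5 5 9 8; -3 7 -5 2; 2 2 -9 -1]) = 4200
det = (+1)·(-7)·(4200) = -29400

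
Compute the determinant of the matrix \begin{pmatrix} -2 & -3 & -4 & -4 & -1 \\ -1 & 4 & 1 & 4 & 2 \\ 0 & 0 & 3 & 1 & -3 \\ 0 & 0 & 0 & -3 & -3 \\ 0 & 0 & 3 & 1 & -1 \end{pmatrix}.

The matrix is block upper-triangular with a 2×2 block and a 3×3 block on the diagonal, so its determinant equals the product of the determinants of the diagonal blocks.
det of the 2×2 block = -11
det of the 3×3 block = -18
det = (-11)·(-18) = 198

The determinant is 198.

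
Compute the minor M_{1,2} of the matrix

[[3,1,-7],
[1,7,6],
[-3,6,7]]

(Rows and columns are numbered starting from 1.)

Delete row 1 and column 2; the remaining 2×2 submatrix is [1 6; -3 7].
Its determinant is 1·7 − 6·(-3) = 25.

25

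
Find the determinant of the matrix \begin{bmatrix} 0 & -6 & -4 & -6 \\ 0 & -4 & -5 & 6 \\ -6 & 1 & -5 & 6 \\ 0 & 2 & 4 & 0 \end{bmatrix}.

-792

Expand along column 1 (it has 3 zeros):
  + (-6) · M_31   where M_31 = det([-6 -4 -6; -4 -5 6; 2 4 0]) = 132
det = (+1)·(-6)·(132) = -792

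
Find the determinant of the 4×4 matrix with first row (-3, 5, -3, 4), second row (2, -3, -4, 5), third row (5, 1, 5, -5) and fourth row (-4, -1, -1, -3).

Expand along row 1:
  + (-3) · M_11   where M_11 = det([-3 -4 5; 1 5 -5; -1 -1 -3]) = 48
  − (5) · M_12   where M_12 = det([2 -4 5; 5 5 -5; -4 -1 -3]) = -105
  + (-3) · M_13   where M_13 = det([2 -3 5; 5 1 -5; -4 -1 -3]) = -126
  − (4) · M_14   where M_14 = det([2 -3 -4; 5 1 5; -4 -1 -1]) = 57
det = (+1)·(-3)·(48) + (-1)·(5)·(-105) + (+1)·(-3)·(-126) + (-1)·(4)·(57) = 531

531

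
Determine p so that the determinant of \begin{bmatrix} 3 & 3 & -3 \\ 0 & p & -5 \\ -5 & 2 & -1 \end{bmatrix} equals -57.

9

Expanding along the row containing p, det(M) is linear in p: det(M) = (-18)·p + (105).
Set (-18)·p + (105) = -57  ⇒  (-18)·p = -162  ⇒  p = 9.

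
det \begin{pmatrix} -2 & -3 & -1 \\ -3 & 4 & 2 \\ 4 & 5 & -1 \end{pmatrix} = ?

Expand along row 1:
  + (-2) · |4 2; 5 -1| = (-2)·(-4 − 10) = 28
  − (-3) · |-3 2; 4 -1| = −(-3)·(3 − 8) = -15
  + (-1) · |-3 4; 4 5| = (-1)·(-15 − 16) = 31
Sum: (28) + (-15) + (31) = 44

44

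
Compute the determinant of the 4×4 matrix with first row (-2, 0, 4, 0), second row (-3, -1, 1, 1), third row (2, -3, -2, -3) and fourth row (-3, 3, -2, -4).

Expand along row 1 (it has 2 zeros):
  + (-2) · M_11   where M_11 = det([-1 1 1; -3 -2 -3; 3 -2 -4]) = -11
  + (4) · M_13   where M_13 = det([-3 -1 1; 2 -3 -3; -3 3 -4]) = -83
det = (+1)·(-2)·(-11) + (+1)·(4)·(-83) = -310

-310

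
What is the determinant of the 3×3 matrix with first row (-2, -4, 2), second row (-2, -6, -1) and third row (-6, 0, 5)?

-76

Expand along column 2:
  − (-4) · |-2 -1; -6 5| = −(-4)·(-10 − 6) = -64
  + (-6) · |-2 2; -6 5| = (-6)·(-10 − (-12)) = -12
Sum: (-64) + (-12) = -76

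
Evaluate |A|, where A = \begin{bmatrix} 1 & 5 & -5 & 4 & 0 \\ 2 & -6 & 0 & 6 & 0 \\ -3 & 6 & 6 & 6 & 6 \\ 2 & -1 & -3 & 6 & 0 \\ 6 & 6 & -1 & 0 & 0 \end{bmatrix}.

Expand along column 5 (it has 4 zeros):
  + (6) · M_35   where M_35 = det([1 5 -5 4; 2 -6 0 6; 2 -1 -3 6; 6 6 -1 0]) = -98
det = (+1)·(6)·(-98) = -588

-588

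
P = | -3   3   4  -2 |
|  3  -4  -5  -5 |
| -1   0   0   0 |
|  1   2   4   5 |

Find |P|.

Expand along row 3 (it has 3 zeros):
  + (-1) · M_31   where M_31 = det([3 4 -2; -4 -5 -5; 2 4 5]) = 37
det = (+1)·(-1)·(37) = -37

-37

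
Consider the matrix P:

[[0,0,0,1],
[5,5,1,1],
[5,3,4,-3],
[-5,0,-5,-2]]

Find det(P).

35

Expand along row 1 (it has 3 zeros):
  − (1) · M_14   where M_14 = det([5 5 1; 5 3 4; -5 0 -5]) = -35
det = (-1)·(1)·(-35) = 35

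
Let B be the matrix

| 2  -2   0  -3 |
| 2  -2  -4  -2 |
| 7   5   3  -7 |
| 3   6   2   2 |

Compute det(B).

Expand along row 1 (it has 1 zero):
  + (2) · M_11   where M_11 = det([-2 -4 -2; 5 3 -7; 6 2 2]) = 184
  − (-2) · M_12   where M_12 = det([2 -4 -2; 7 3 -7; 3 2 2]) = 170
  − (-3) · M_14   where M_14 = det([2 -2 -4; 7 5 3; 3 6 2]) = -114
det = (+1)·(2)·(184) + (-1)·(-2)·(170) + (-1)·(-3)·(-114) = 366

det(B) = 366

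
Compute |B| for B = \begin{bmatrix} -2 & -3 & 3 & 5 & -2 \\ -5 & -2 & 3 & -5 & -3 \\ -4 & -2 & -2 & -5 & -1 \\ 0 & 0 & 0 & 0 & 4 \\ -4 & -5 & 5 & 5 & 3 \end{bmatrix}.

The determinant is 360.

Expand along row 4 (it has 4 zeros):
  − (4) · M_45   where M_45 = det([-2 -3 3 5; -5 -2 3 -5; -4 -2 -2 -5; -4 -5 5 5]) = -90
det = (-1)·(4)·(-90) = 360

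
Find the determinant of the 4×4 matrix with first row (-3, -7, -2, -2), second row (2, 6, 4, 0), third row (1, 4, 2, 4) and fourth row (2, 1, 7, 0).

220

Expand along column 4 (it has 2 zeros):
  − (-2) · M_14   where M_14 = det([2 6 4; 1 4 2; 2 1 7]) = 6
  − (4) · M_34   where M_34 = det([-3 -7 -2; 2 6 4; 2 1 7]) = -52
det = (-1)·(-2)·(6) + (-1)·(4)·(-52) = 220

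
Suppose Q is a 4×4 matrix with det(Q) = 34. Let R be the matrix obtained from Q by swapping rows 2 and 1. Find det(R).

Swapping two rows multiplies the determinant by −1.
det(R) = (-1)·(34) = -34

-34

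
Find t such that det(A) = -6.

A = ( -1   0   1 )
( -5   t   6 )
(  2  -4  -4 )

-1

Expanding along the column containing t, det(A) is linear in t: det(A) = (2)·t + (-4).
Set (2)·t + (-4) = -6  ⇒  (2)·t = -2  ⇒  t = -1.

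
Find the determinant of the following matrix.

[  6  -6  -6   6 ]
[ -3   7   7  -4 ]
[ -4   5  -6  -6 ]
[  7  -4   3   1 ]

Expand along row 1:
  + (6) · M_11   where M_11 = det([7 7 -4; 5 -6 -6; -4 3 1]) = 253
  − (-6) · M_12   where M_12 = det([-3 7 -4; -4 -6 -6; 7 3 1]) = -422
  + (-6) · M_13   where M_13 = det([-3 7 -4; -4 5 -6; 7 -4 1]) = -133
  − (6) · M_14   where M_14 = det([-3 7 7; -4 5 -6; 7 -4 3]) = -316
det = (+1)·(6)·(253) + (-1)·(-6)·(-422) + (+1)·(-6)·(-133) + (-1)·(6)·(-316) = 1680

1680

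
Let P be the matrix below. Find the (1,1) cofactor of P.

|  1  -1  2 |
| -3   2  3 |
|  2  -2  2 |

Delete row 1 and column 1; the remaining 2×2 submatrix is [2 3; -2 2].
Its determinant is 2·2 − 3·(-2) = 10.
The cofactor carries sign (−1)^(1+1) = +1, so C_{1,1} = +(10) = 10.

10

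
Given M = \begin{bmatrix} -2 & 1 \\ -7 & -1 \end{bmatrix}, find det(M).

det(M) = 9

det(M) = (-2)·(-1) − 1·(-7) = 2 − (-7) = 9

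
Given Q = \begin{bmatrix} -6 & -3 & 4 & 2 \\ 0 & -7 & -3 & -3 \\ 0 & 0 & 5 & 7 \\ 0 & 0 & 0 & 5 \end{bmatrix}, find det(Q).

The determinant is 1050.

Q is upper triangular, so det(Q) is the product of the diagonal entries:
det = (-6) · (-7) · (5) · (5) = 1050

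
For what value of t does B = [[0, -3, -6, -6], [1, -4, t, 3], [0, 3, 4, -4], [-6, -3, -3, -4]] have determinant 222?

-5

Expanding along the column containing t, det(B) is linear in t: det(B) = (180)·t + (1122).
Set (180)·t + (1122) = 222  ⇒  (180)·t = -900  ⇒  t = -5.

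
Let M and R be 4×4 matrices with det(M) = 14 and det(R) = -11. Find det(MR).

-154

det(MR) = det(M)·det(R) = (14)·(-11) = -154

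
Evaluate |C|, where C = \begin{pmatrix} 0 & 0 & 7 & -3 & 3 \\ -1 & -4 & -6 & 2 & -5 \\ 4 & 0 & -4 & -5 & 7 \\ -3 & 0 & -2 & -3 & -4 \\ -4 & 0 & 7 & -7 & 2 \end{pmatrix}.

Expand along column 2 (it has 4 zeros):
  + (-4) · M_22   where M_22 = det([0 7 -3 3; 4 -4 -5 7; -3 -2 -3 -4; -4 7 -7 2]) = 903
det = (+1)·(-4)·(903) = -3612

-3612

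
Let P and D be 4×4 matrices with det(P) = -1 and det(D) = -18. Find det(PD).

det(PD) = det(P)·det(D) = (-1)·(-18) = 18

|PD| = 18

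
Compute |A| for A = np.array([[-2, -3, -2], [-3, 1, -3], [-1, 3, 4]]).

det(A) = -55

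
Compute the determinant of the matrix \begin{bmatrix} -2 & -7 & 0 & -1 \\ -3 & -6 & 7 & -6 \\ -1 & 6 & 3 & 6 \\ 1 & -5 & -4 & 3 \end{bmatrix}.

692

Expand along row 1 (it has 1 zero):
  + (-2) · M_11   where M_11 = det([-6 7 -6; 6 3 6; -5 -4 3]) = -480
  − (-7) · M_12   where M_12 = det([-3 7 -6; -1 3 6; 1 -4 3]) = -42
  − (-1) · M_14   where M_14 = det([-3 -6 7; -1 6 3; 1 -5 -4]) = 26
det = (+1)·(-2)·(-480) + (-1)·(-7)·(-42) + (-1)·(-1)·(26) = 692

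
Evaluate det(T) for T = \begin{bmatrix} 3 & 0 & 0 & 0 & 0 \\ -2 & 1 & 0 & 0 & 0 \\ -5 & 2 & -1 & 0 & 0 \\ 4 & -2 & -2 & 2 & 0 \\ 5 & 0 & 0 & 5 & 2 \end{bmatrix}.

T is lower triangular, so det(T) is the product of the diagonal entries:
det = (3) · (1) · (-1) · (2) · (2) = -12

|T| = -12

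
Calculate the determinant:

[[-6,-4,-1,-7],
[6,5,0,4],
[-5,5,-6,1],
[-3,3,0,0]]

699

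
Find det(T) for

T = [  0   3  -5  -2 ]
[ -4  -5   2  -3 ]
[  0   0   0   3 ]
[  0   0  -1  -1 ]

36

T is block upper-triangular with a 2×2 block and a 2×2 block on the diagonal, so its determinant equals the product of the determinants of the diagonal blocks.
det of the 2×2 block = 12
det of the 2×2 block = 3
det = (12)·(3) = 36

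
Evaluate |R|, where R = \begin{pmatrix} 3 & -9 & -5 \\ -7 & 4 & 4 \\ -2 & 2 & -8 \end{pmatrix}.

|R| = 486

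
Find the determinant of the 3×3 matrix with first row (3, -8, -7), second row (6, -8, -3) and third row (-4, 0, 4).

The determinant is 224.

Expand along column 2:
  − (-8) · |6 -3; -4 4| = −(-8)·(24 − 12) = 96
  + (-8) · |3 -7; -4 4| = (-8)·(12 − 28) = 128
Sum: (96) + (128) = 224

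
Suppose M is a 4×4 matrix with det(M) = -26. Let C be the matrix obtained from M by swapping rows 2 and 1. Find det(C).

|C| = 26

Swapping two rows multiplies the determinant by −1.
det(C) = (-1)·(-26) = 26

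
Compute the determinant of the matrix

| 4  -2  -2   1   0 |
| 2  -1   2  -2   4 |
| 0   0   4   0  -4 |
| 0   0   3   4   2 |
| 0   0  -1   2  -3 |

The matrix is block upper-triangular with a 2×2 block and a 3×3 block on the diagonal, so its determinant equals the product of the determinants of the diagonal blocks.
det of the 2×2 block = 0
det of the 3×3 block = -104
det = (0)·(-104) = 0

The determinant is 0.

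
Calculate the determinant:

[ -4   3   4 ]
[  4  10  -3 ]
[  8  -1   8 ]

Expand along column 1:
  + (-4) · |10 -3; -1 8| = (-4)·(80 − 3) = -308
  − 4 · |3 4; -1 8| = −4·(24 − (-4)) = -112
  + 8 · |3 4; 10 -3| = 8·(-9 − 40) = -392
Sum: (-308) + (-112) + (-392) = -812

-812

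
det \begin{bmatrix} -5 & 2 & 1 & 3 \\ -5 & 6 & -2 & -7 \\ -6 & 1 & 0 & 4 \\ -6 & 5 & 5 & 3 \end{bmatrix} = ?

Expand along row 3 (it has 1 zero):
  + (-6) · M_31   where M_31 = det([2 1 3; 6 -2 -7; 5 5 3]) = 125
  − (1) · M_32   where M_32 = det([-5 1 3; -5 -2 -7; -6 5 3]) = -199
  − (4) · M_34   where M_34 = det([-5 2 1; -5 6 -2; -6 5 5]) = -115
det = (+1)·(-6)·(125) + (-1)·(1)·(-199) + (-1)·(4)·(-115) = -91

The determinant is -91.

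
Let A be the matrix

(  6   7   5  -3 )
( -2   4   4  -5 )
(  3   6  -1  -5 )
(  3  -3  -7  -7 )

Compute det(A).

Expand along row 1:
  + (6) · M_11   where M_11 = det([4 4 -5; 6 -1 -5; -3 -7 -7]) = 341
  − (7) · M_12   where M_12 = det([-2 4 -5; 3 -1 -5; 3 -7 -7]) = 170
  + (5) · M_13   where M_13 = det([-2 4 -5; 3 6 -5; 3 -3 -7]) = 273
  − (-3) · M_14   where M_14 = det([-2 4 4; 3 6 -1; 3 -3 -7]) = 54
det = (+1)·(6)·(341) + (-1)·(7)·(170) + (+1)·(5)·(273) + (-1)·(-3)·(54) = 2383

2383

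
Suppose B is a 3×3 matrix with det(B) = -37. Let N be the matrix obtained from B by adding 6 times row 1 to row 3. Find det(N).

The determinant is -37.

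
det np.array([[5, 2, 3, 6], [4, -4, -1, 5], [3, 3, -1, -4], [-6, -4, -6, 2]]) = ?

Expand along row 1:
  + (5) · M_11   where M_11 = det([-4 -1 5; 3 -1 -4; -4 -6 2]) = -16
  − (2) · M_12   where M_12 = det([4 -1 5; 3 -1 -4; -6 -6 2]) = -242
  + (3) · M_13   where M_13 = det([4 -4 5; 3 3 -4; -6 -4 2]) = -82
  − (6) · M_14   where M_14 = det([4 -4 -1; 3 3 -1; -6 -4 -6]) = -190
det = (+1)·(5)·(-16) + (-1)·(2)·(-242) + (+1)·(3)·(-82) + (-1)·(6)·(-190) = 1298

The determinant is 1298.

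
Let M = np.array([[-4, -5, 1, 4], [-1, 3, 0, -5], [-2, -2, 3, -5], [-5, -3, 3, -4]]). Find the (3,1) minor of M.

-12

Delete row 3 and column 1; the remaining 3×3 submatrix is [-5 1 4; 3 0 -5; -3 3 -4].
Its determinant is -12.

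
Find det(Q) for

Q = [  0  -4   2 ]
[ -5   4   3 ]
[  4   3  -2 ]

det(Q) = -70

Expand along row 1:
  − (-4) · |-5 3; 4 -2| = −(-4)·(10 − 12) = -8
  + 2 · |-5 4; 4 3| = 2·(-15 − 16) = -62
Sum: (-8) + (-62) = -70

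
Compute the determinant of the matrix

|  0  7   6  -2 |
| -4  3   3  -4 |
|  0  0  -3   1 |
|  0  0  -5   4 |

-196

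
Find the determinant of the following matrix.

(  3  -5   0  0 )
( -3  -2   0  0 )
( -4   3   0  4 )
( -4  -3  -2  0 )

The matrix is block lower-triangular with a 2×2 block and a 2×2 block on the diagonal, so its determinant equals the product of the determinants of the diagonal blocks.
det of the 2×2 block = -21
det of the 2×2 block = 8
det = (-21)·(8) = -168

-168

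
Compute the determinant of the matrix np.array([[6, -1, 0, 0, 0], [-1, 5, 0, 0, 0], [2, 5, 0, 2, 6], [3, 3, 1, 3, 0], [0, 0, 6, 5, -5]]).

The matrix is block lower-triangular with a 2×2 block and a 3×3 block on the diagonal, so its determinant equals the product of the determinants of the diagonal blocks.
det of the 2×2 block = 29
det of the 3×3 block = -68
det = (29)·(-68) = -1972

-1972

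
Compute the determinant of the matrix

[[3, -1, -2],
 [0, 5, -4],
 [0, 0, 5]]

The matrix is upper triangular, so the determinant is the product of the diagonal entries:
det = (3) · (5) · (5) = 75

75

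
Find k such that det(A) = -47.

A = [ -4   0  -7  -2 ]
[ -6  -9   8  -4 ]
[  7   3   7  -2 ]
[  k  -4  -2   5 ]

-5

Expanding along the column containing k, det(A) is linear in k: det(A) = (-384)·k + (-1967).
Set (-384)·k + (-1967) = -47  ⇒  (-384)·k = 1920  ⇒  k = -5.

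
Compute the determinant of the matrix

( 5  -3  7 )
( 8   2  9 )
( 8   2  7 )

-68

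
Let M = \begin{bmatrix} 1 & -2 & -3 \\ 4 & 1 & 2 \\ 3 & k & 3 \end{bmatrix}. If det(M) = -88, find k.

k = 8

Expanding along the row containing k, det(M) is linear in k: det(M) = (-14)·k + (24).
Set (-14)·k + (24) = -88  ⇒  (-14)·k = -112  ⇒  k = 8.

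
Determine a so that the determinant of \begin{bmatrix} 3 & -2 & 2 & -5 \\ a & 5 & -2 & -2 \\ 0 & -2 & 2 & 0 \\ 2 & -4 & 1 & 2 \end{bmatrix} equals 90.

Expanding along the row containing a, det(B) is linear in a: det(B) = (30)·a + (60).
Set (30)·a + (60) = 90  ⇒  (30)·a = 30  ⇒  a = 1.

a = 1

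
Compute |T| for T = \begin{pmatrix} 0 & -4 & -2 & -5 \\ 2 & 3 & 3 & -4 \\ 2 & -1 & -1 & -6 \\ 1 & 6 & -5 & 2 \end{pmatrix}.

Expand along row 1 (it has 1 zero):
  − (-4) · M_12   where M_12 = det([2 3 -4; 2 -1 -6; 1 -5 2]) = -58
  + (-2) · M_13   where M_13 = det([2 3 -4; 2 -1 -6; 1 6 2]) = -14
  − (-5) · M_14   where M_14 = det([2 3 3; 2 -1 -1; 1 6 -5]) = 88
det = (-1)·(-4)·(-58) + (+1)·(-2)·(-14) + (-1)·(-5)·(88) = 236

det(T) = 236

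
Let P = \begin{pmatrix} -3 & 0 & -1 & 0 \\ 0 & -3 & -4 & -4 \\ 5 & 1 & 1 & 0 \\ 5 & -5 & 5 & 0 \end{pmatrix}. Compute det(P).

Expand along column 4 (it has 3 zeros):
  + (-4) · M_24   where M_24 = det([-3 0 -1; 5 1 1; 5 -5 5]) = 0
det = (+1)·(-4)·(0) = 0

The determinant is 0.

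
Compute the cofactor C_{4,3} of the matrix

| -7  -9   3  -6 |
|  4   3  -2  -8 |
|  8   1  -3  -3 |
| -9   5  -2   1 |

Delete row 4 and column 3; the remaining 3×3 submatrix is [-7 -9 -6; 4 3 -8; 8 1 -3].
Its determinant is 595.
The cofactor carries sign (−1)^(4+3) = −1, so C_{4,3} = −(595) = -595.

-595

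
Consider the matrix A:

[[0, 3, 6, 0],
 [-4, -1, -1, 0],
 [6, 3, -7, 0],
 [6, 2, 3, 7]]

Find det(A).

-966

Expand along column 4 (it has 3 zeros):
  + (7) · M_44   where M_44 = det([0 3 6; -4 -1 -1; 6 3 -7]) = -138
det = (+1)·(7)·(-138) = -966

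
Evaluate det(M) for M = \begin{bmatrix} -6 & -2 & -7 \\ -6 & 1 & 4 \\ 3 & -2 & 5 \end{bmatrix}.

-225

Expand along column 1:
  + (-6) · |1 4; -2 5| = (-6)·(5 − (-8)) = -78
  − (-6) · |-2 -7; -2 5| = −(-6)·(-10 − 14) = -144
  + 3 · |-2 -7; 1 4| = 3·(-8 − (-7)) = -3
Sum: (-78) + (-144) + (-3) = -225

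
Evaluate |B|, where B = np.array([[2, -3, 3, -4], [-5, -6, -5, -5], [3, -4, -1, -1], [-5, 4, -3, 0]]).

Expand along row 4 (it has 1 zero):
  − (-5) · M_41   where M_41 = det([-3 3 -4; -6 -5 -5; -4 -1 -1]) = 98
  + (4) · M_42   where M_42 = det([2 3 -4; -5 -5 -5; 3 -1 -1]) = -140
  − (-3) · M_43   where M_43 = det([2 -3 -4; -5 -6 -5; 3 -4 -1]) = -120
det = (-1)·(-5)·(98) + (+1)·(4)·(-140) + (-1)·(-3)·(-120) = -430

|B| = -430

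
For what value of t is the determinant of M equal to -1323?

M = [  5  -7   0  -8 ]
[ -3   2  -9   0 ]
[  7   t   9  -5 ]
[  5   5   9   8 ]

t = -9

Expanding along the row containing t, det(M) is linear in t: det(M) = (504)·t + (3213).
Set (504)·t + (3213) = -1323  ⇒  (504)·t = -4536  ⇒  t = -9.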